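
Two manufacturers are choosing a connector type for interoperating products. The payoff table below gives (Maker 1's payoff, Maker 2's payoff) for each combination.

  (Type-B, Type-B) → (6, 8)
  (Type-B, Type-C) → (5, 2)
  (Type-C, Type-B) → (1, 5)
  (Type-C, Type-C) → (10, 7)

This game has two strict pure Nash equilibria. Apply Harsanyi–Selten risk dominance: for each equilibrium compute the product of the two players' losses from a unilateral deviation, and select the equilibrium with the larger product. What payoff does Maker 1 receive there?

At both Type-B: Maker 1 loses 6 − 1 = 5 by deviating; Maker 2 loses 8 − 2 = 6. Product = 5·6 = 30.
At both Type-C: Maker 1 loses 10 − 5 = 5 by deviating; Maker 2 loses 7 − 5 = 2. Product = 5·2 = 10.
30 > 10, so both Type-B is risk-dominant. Maker 1's payoff there is 6.

6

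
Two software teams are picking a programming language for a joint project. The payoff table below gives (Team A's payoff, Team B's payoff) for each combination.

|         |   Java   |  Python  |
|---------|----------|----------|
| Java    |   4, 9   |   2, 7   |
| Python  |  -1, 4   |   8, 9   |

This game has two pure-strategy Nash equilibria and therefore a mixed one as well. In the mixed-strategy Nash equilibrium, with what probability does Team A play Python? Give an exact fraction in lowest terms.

2/7

Team A's mix p on Java must make Team B indifferent between Java and Python.
Team B's payoff from Java: 9p + 4(1−p). From Python: 7p + 9(1−p).
Set equal: 2p = 5(1−p) → p = 5/7.
Probability on Python is 1 − 5/7 = 2/7.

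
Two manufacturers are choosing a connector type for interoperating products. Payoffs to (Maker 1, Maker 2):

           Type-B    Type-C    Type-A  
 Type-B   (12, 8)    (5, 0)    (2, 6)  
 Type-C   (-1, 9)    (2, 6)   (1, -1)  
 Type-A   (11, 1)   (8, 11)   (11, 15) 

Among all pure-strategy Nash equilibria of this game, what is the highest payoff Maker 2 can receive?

15

Both Type-B is a pure NE (Maker 1: 12 ≥ 11; Maker 2: 8 ≥ 6). Maker 2 gets 8.
Both Type-A is a pure NE (Maker 1: 11 ≥ 2; Maker 2: 15 ≥ 11). Maker 2 gets 15.
Every other cell has a profitable deviation for at least one player. Highest of {8, 15} is 15.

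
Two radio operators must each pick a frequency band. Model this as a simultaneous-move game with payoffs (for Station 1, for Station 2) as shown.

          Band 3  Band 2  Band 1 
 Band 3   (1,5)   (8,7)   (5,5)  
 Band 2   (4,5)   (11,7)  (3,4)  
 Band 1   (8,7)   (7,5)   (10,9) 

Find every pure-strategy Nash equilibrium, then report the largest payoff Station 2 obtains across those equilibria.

9

Both Band 2 is a pure NE (Station 1: 11 ≥ 8; Station 2: 7 ≥ 5). Station 2 gets 7.
Both Band 1 is a pure NE (Station 1: 10 ≥ 5; Station 2: 9 ≥ 7). Station 2 gets 9.
Every other cell has a profitable deviation for at least one player. Highest of {7, 9} is 9.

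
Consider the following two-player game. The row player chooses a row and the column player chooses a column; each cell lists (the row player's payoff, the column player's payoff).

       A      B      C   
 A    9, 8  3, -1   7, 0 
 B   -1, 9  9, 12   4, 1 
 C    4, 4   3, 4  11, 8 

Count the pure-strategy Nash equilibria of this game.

Both A: the row player gets 9 (best alternative 4); the column player gets 8 (best alternative 0). Neither deviates — NE.
Both B: the row player gets 9 (best alternative 3); the column player gets 12 (best alternative 9). Neither deviates — NE.
Both C: the row player gets 11 (best alternative 7); the column player gets 8 (best alternative 4). Neither deviates — NE.
(B, A) is not a NE: the row player would switch to A (9 > -1).
No other cell survives both best-response checks, so there are 3 pure NE.

3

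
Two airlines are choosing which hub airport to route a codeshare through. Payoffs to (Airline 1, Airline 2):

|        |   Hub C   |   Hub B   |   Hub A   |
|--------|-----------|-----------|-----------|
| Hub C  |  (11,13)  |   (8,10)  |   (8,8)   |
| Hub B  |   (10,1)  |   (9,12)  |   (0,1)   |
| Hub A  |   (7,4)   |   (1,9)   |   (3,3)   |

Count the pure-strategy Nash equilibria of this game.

Both Hub C: Airline 1 gets 11 (best alternative 10); Airline 2 gets 13 (best alternative 10). Neither deviates — NE.
Both Hub B: Airline 1 gets 9 (best alternative 8); Airline 2 gets 12 (best alternative 1). Neither deviates — NE.
Both Hub A is not a NE: Airline 1 would switch to Hub C (8 > 3).
No other cell survives both best-response checks, so there are 2 pure NE.

2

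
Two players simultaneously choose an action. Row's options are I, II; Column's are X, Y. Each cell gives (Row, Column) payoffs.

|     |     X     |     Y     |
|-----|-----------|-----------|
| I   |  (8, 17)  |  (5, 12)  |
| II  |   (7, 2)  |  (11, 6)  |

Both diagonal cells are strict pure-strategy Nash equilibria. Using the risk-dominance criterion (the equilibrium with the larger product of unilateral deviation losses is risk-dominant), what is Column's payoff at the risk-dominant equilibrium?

At (I, X): Row loses 8 − 7 = 1 by deviating; Column loses 17 − 12 = 5. Product = 1·5 = 5.
At (II, Y): Row loses 11 − 5 = 6 by deviating; Column loses 6 − 2 = 4. Product = 6·4 = 24.
24 > 5, so (II, Y) is risk-dominant. Column's payoff there is 6.

6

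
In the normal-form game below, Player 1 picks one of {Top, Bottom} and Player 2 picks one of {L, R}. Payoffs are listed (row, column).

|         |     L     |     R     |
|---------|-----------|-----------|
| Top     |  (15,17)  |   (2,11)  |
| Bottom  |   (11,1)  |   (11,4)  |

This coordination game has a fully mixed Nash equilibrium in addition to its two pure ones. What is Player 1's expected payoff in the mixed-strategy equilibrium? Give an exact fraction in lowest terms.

11

Player 2 mixes with probability q on L, chosen so Player 1 is indifferent: 15q + 2(1−q) = 11q + 11(1−q) gives q = 9/13.
Player 1's expected payoff (from either row, since indifferent) is 15·9/13 + 2·4/13 = 11.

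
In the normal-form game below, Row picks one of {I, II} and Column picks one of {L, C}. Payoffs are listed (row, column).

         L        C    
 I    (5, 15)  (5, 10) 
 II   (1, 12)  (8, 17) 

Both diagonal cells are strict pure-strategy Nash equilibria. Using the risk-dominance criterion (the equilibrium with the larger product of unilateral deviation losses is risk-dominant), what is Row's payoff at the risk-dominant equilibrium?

At (I, L): Row loses 5 − 1 = 4 by deviating; Column loses 15 − 10 = 5. Product = 4·5 = 20.
At (II, C): Row loses 8 − 5 = 3 by deviating; Column loses 17 − 12 = 5. Product = 3·5 = 15.
20 > 15, so (I, L) is risk-dominant. Row's payoff there is 5.

5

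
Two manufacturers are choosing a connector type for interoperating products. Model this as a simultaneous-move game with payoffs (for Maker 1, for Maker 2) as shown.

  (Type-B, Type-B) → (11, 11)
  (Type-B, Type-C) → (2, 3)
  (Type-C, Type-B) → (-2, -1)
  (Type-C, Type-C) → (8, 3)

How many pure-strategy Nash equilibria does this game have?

Both Type-B: Maker 1 gets 11 (best alternative -2); Maker 2 gets 11 (best alternative 3). Neither deviates — NE.
Both Type-C: Maker 1 gets 8 (best alternative 2); Maker 2 gets 3 (best alternative -1). Neither deviates — NE.
(Type-C, Type-B) is not a NE: Maker 1 would switch to Type-B (11 > -2).
No other cell survives both best-response checks, so there are 2 pure NE.

2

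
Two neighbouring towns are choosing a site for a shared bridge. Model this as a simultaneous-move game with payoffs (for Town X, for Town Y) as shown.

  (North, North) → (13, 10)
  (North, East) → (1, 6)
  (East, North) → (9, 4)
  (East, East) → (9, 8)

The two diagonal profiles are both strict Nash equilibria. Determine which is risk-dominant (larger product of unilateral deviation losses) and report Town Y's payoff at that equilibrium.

8

At both North: Town X loses 13 − 9 = 4 by deviating; Town Y loses 10 − 6 = 4. Product = 4·4 = 16.
At both East: Town X loses 9 − 1 = 8 by deviating; Town Y loses 8 − 4 = 4. Product = 8·4 = 32.
32 > 16, so both East is risk-dominant. Town Y's payoff there is 8.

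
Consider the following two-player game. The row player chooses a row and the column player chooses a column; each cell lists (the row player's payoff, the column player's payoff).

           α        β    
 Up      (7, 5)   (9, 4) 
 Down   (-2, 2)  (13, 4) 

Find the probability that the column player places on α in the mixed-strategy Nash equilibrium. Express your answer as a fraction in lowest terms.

The column player's mix q on α must make the row player indifferent between Up and Down.
The row player's payoff from Up: 7q + 9(1−q). From Down: (-2)q + 13(1−q).
Set equal: 9q = 4(1−q) → q = 4/13.

4/13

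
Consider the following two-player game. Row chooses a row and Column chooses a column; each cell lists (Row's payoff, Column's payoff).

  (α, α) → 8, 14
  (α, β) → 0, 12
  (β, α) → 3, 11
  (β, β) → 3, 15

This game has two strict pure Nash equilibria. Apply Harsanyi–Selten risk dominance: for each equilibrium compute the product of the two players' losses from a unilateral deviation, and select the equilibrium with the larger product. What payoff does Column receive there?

15

At both α: Row loses 8 − 3 = 5 by deviating; Column loses 14 − 12 = 2. Product = 5·2 = 10.
At both β: Row loses 3 − 0 = 3 by deviating; Column loses 15 − 11 = 4. Product = 3·4 = 12.
12 > 10, so both β is risk-dominant. Column's payoff there is 15.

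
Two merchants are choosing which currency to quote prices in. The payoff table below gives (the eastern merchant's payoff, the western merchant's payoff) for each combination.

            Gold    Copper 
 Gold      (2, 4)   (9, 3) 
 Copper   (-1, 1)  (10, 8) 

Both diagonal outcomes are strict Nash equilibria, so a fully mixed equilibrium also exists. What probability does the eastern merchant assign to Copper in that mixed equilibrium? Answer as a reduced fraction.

The eastern merchant's mix p on Gold must make the western merchant indifferent between Gold and Copper.
The western merchant's payoff from Gold: 4p + 1(1−p). From Copper: 3p + 8(1−p).
Set equal: 1p = 7(1−p) → p = 7/8.
Probability on Copper is 1 − 7/8 = 1/8.

1/8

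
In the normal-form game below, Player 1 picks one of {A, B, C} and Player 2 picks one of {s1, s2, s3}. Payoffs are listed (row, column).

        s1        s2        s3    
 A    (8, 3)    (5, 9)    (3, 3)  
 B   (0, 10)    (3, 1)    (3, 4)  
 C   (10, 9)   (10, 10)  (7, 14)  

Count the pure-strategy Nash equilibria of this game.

1

(C, s3): Player 1 gets 7 (best alternative 3); Player 2 gets 14 (best alternative 10). Neither deviates — NE.
(B, s2) is not a NE: Player 1 would switch to C (10 > 3).
No other cell survives both best-response checks, so there is 1 pure NE.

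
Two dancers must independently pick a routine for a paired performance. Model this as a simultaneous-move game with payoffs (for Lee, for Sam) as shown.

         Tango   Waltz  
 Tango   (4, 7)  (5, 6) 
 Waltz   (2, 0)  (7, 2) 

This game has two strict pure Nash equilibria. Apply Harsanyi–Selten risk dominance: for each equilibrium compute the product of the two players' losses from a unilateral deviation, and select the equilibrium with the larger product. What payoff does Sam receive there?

At both Tango: Lee loses 4 − 2 = 2 by deviating; Sam loses 7 − 6 = 1. Product = 2·1 = 2.
At both Waltz: Lee loses 7 − 5 = 2 by deviating; Sam loses 2 − 0 = 2. Product = 2·2 = 4.
4 > 2, so both Waltz is risk-dominant. Sam's payoff there is 2.

2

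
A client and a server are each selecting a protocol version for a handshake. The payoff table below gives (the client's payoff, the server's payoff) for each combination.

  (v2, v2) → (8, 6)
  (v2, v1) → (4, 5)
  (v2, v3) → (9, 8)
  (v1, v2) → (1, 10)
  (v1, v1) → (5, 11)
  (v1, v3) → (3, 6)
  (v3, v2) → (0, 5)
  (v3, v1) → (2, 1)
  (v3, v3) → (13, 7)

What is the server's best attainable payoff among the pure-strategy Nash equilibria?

Both v1 is a pure NE (the client: 5 ≥ 4; the server: 11 ≥ 10). The server gets 11.
Both v3 is a pure NE (the client: 13 ≥ 9; the server: 7 ≥ 5). The server gets 7.
Every other cell has a profitable deviation for at least one player. Highest of {11, 7} is 11.

11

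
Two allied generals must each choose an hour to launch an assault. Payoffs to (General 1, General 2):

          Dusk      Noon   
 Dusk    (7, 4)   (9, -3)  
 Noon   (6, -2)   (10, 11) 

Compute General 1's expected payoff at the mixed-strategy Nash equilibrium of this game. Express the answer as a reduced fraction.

General 2 mixes with probability q on Dusk, chosen so General 1 is indifferent: 7q + 9(1−q) = 6q + 10(1−q) gives q = 1/2.
General 1's expected payoff (from either row, since indifferent) is 7·1/2 + 9·1/2 = 8.

8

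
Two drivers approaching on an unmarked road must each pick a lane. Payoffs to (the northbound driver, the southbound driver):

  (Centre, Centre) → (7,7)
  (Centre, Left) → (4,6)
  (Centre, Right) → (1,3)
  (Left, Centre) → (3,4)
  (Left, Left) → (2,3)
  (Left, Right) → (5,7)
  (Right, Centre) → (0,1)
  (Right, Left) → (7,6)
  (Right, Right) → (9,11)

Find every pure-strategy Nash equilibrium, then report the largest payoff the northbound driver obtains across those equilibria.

Both Centre is a pure NE (the northbound driver: 7 ≥ 3; the southbound driver: 7 ≥ 6). The northbound driver gets 7.
Both Right is a pure NE (the northbound driver: 9 ≥ 5; the southbound driver: 11 ≥ 6). The northbound driver gets 9.
Every other cell has a profitable deviation for at least one player. Highest of {7, 9} is 9.

9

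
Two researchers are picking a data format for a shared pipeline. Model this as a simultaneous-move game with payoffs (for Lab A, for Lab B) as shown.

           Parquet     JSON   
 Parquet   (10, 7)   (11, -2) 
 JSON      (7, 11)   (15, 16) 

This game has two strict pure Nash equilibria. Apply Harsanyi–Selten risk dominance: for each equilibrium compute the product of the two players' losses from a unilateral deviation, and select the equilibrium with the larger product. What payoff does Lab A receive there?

10

At both Parquet: Lab A loses 10 − 7 = 3 by deviating; Lab B loses 7 − (-2) = 9. Product = 3·9 = 27.
At both JSON: Lab A loses 15 − 11 = 4 by deviating; Lab B loses 16 − 11 = 5. Product = 4·5 = 20.
27 > 20, so both Parquet is risk-dominant. Lab A's payoff there is 10.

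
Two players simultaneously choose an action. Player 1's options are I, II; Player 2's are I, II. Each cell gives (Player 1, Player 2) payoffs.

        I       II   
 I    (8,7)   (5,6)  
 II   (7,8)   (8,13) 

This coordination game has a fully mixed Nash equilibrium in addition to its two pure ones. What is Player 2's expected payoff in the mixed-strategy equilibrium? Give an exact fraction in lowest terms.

43/6

Player 1 mixes with probability p on I, chosen so Player 2 is indifferent: 7p + 8(1−p) = 6p + 13(1−p) gives p = 5/6.
Player 2's expected payoff is 7·5/6 + 8·1/6 = 43/6.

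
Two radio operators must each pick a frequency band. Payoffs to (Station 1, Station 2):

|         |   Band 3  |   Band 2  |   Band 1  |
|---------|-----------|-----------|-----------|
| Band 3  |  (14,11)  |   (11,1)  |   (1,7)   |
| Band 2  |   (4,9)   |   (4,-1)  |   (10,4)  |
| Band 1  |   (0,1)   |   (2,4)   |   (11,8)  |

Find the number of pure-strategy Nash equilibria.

Both Band 3: Station 1 gets 14 (best alternative 4); Station 2 gets 11 (best alternative 7). Neither deviates — NE.
Both Band 1: Station 1 gets 11 (best alternative 10); Station 2 gets 8 (best alternative 4). Neither deviates — NE.
Both Band 2 is not a NE: Station 1 would switch to Band 3 (11 > 4).
No other cell survives both best-response checks, so there are 2 pure NE.

2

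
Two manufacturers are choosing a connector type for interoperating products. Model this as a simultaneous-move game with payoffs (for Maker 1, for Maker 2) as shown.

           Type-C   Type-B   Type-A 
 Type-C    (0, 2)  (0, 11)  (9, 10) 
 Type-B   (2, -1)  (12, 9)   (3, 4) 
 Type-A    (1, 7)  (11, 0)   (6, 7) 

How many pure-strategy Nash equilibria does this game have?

1

Both Type-B: Maker 1 gets 12 (best alternative 11); Maker 2 gets 9 (best alternative 4). Neither deviates — NE.
Both Type-A is not a NE: Maker 1 would switch to Type-C (9 > 6).
No other cell survives both best-response checks, so there is 1 pure NE.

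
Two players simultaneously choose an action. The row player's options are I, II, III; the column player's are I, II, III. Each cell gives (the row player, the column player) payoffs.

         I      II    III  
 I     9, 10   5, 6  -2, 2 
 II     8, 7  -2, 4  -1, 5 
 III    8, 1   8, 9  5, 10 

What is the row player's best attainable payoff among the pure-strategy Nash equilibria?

Both I is a pure NE (the row player: 9 ≥ 8; the column player: 10 ≥ 6). The row player gets 9.
Both III is a pure NE (the row player: 5 ≥ -1; the column player: 10 ≥ 9). The row player gets 5.
Every other cell has a profitable deviation for at least one player. Highest of {9, 5} is 9.

9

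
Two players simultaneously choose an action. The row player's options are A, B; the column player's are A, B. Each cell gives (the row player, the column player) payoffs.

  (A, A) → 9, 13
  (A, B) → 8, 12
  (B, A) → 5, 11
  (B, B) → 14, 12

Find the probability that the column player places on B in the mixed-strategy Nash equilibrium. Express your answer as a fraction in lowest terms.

2/5

The column player's mix q on A must make the row player indifferent between A and B.
The row player's payoff from A: 9q + 8(1−q). From B: 5q + 14(1−q).
Set equal: 4q = 6(1−q) → q = 6/10 = 3/5.
Probability on B is 1 − 3/5 = 2/5.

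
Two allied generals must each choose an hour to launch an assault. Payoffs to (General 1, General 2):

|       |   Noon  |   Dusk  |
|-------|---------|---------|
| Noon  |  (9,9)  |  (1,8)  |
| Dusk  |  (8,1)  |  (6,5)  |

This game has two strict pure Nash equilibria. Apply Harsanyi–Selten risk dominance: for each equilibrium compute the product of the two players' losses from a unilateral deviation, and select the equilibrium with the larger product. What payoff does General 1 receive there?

6

At both Noon: General 1 loses 9 − 8 = 1 by deviating; General 2 loses 9 − 8 = 1. Product = 1·1 = 1.
At both Dusk: General 1 loses 6 − 1 = 5 by deviating; General 2 loses 5 − 1 = 4. Product = 5·4 = 20.
20 > 1, so both Dusk is risk-dominant. General 1's payoff there is 6.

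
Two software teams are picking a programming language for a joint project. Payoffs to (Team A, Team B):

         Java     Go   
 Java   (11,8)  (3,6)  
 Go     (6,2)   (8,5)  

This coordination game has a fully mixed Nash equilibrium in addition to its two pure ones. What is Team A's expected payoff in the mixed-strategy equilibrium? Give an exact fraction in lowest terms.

7

Team B mixes with probability q on Java, chosen so Team A is indifferent: 11q + 3(1−q) = 6q + 8(1−q) gives q = 1/2.
Team A's expected payoff (from either row, since indifferent) is 11·1/2 + 3·1/2 = 7.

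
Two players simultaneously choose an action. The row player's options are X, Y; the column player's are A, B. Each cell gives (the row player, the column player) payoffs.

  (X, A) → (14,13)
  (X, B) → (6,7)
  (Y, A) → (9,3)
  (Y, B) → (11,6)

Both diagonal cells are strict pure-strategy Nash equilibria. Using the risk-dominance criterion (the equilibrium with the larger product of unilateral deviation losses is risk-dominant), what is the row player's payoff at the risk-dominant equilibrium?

14

At (X, A): the row player loses 14 − 9 = 5 by deviating; the column player loses 13 − 7 = 6. Product = 5·6 = 30.
At (Y, B): the row player loses 11 − 6 = 5 by deviating; the column player loses 6 − 3 = 3. Product = 5·3 = 15.
30 > 15, so (X, A) is risk-dominant. The row player's payoff there is 14.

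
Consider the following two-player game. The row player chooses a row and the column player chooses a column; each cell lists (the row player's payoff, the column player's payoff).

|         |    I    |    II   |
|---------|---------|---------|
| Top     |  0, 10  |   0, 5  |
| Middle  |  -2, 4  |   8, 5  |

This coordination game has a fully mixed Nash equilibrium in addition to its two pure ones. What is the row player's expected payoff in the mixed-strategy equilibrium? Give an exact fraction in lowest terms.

The column player mixes with probability q on I, chosen so the row player is indifferent: 0q + 0(1−q) = (-2)q + 8(1−q) gives q = 4/5.
The row player's expected payoff (from either row, since indifferent) is 0·4/5 + 0·1/5 = 0.

0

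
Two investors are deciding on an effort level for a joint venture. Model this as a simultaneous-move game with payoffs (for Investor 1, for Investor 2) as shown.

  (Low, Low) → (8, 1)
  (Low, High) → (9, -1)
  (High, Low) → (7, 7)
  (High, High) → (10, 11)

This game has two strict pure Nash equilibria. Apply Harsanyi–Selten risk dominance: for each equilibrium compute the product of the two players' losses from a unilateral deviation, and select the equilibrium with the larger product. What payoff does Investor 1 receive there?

10

At both Low: Investor 1 loses 8 − 7 = 1 by deviating; Investor 2 loses 1 − (-1) = 2. Product = 1·2 = 2.
At both High: Investor 1 loses 10 − 9 = 1 by deviating; Investor 2 loses 11 − 7 = 4. Product = 1·4 = 4.
4 > 2, so both High is risk-dominant. Investor 1's payoff there is 10.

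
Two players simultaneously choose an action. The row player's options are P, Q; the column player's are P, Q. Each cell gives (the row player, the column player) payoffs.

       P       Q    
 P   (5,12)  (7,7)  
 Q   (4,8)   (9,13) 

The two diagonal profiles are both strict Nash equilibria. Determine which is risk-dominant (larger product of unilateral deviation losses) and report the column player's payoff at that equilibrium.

13

At both P: the row player loses 5 − 4 = 1 by deviating; the column player loses 12 − 7 = 5. Product = 1·5 = 5.
At both Q: the row player loses 9 − 7 = 2 by deviating; the column player loses 13 − 8 = 5. Product = 2·5 = 10.
10 > 5, so both Q is risk-dominant. The column player's payoff there is 13.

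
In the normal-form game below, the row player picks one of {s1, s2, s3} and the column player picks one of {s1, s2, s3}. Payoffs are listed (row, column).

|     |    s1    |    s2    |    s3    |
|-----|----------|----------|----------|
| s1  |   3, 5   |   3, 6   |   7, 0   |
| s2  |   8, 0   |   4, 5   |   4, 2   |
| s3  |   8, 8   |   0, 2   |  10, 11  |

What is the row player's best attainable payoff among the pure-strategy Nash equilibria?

10

Both s2 is a pure NE (the row player: 4 ≥ 3; the column player: 5 ≥ 2). The row player gets 4.
Both s3 is a pure NE (the row player: 10 ≥ 7; the column player: 11 ≥ 8). The row player gets 10.
Every other cell has a profitable deviation for at least one player. Highest of {4, 10} is 10.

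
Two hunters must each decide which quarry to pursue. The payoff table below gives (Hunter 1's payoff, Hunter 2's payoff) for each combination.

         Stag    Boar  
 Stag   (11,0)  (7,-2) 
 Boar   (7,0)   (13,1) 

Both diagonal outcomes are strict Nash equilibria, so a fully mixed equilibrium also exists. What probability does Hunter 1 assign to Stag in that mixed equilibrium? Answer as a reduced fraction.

Hunter 1's mix p on Stag must make Hunter 2 indifferent between Stag and Boar.
Hunter 2's payoff from Stag: 0p + 0(1−p). From Boar: (-2)p + 1(1−p).
Set equal: 2p = 1(1−p) → p = 1/3.

1/3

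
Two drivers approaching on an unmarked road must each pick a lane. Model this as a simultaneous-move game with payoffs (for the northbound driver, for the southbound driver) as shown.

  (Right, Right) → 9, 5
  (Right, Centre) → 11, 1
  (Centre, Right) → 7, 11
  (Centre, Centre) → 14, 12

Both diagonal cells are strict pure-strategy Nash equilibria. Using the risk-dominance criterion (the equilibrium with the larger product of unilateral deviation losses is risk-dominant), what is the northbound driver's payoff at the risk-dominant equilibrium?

At both Right: the northbound driver loses 9 − 7 = 2 by deviating; the southbound driver loses 5 − 1 = 4. Product = 2·4 = 8.
At both Centre: the northbound driver loses 14 − 11 = 3 by deviating; the southbound driver loses 12 − 11 = 1. Product = 3·1 = 3.
8 > 3, so both Right is risk-dominant. The northbound driver's payoff there is 9.

9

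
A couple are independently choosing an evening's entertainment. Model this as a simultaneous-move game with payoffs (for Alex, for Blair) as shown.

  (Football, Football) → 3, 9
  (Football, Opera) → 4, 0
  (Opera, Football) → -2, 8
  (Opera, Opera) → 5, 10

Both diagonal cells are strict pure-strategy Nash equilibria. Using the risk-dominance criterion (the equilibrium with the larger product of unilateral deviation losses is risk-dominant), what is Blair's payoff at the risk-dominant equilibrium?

At both Football: Alex loses 3 − (-2) = 5 by deviating; Blair loses 9 − 0 = 9. Product = 5·9 = 45.
At both Opera: Alex loses 5 − 4 = 1 by deviating; Blair loses 10 − 8 = 2. Product = 1·2 = 2.
45 > 2, so both Football is risk-dominant. Blair's payoff there is 9.

9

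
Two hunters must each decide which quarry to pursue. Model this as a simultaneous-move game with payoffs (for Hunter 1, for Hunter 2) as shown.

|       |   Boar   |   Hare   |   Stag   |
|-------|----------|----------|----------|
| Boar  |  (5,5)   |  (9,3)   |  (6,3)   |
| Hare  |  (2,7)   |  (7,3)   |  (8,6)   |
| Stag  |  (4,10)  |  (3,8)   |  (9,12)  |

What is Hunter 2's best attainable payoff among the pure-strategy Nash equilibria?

Both Boar is a pure NE (Hunter 1: 5 ≥ 4; Hunter 2: 5 ≥ 3). Hunter 2 gets 5.
Both Stag is a pure NE (Hunter 1: 9 ≥ 8; Hunter 2: 12 ≥ 10). Hunter 2 gets 12.
Every other cell has a profitable deviation for at least one player. Highest of {5, 12} is 12.

12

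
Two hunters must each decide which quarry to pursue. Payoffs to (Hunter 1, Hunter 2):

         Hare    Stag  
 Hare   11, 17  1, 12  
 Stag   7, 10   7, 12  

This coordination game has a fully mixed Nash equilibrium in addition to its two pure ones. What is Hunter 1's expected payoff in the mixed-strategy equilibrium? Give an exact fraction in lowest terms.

Hunter 2 mixes with probability q on Hare, chosen so Hunter 1 is indifferent: 11q + 1(1−q) = 7q + 7(1−q) gives q = 3/5.
Hunter 1's expected payoff (from either row, since indifferent) is 11·3/5 + 1·2/5 = 7.

7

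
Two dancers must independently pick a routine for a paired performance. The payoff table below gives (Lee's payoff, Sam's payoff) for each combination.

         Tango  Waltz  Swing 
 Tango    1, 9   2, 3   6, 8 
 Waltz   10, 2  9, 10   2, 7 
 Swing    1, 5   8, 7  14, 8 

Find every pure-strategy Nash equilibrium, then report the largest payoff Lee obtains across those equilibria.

Both Waltz is a pure NE (Lee: 9 ≥ 8; Sam: 10 ≥ 7). Lee gets 9.
Both Swing is a pure NE (Lee: 14 ≥ 6; Sam: 8 ≥ 7). Lee gets 14.
Every other cell has a profitable deviation for at least one player. Highest of {9, 14} is 14.

14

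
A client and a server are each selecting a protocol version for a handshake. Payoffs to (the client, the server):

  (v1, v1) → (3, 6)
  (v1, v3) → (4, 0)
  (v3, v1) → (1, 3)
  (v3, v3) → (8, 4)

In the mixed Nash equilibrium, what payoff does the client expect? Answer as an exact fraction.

10/3

The server mixes with probability q on v1, chosen so the client is indifferent: 3q + 4(1−q) = 1q + 8(1−q) gives q = 2/3.
The client's expected payoff (from either row, since indifferent) is 3·2/3 + 4·1/3 = 10/3.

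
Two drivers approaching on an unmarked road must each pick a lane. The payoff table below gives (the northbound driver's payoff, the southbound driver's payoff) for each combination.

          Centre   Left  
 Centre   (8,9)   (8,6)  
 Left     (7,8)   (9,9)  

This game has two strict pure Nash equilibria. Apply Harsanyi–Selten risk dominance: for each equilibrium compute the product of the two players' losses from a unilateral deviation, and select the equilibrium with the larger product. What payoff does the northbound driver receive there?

8

At both Centre: the northbound driver loses 8 − 7 = 1 by deviating; the southbound driver loses 9 − 6 = 3. Product = 1·3 = 3.
At both Left: the northbound driver loses 9 − 8 = 1 by deviating; the southbound driver loses 9 − 8 = 1. Product = 1·1 = 1.
3 > 1, so both Centre is risk-dominant. The northbound driver's payoff there is 8.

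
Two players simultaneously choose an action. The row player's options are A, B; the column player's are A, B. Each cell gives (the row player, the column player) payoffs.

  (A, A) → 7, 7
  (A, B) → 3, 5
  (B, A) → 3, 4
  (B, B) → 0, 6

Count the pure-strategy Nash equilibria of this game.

Both A: the row player gets 7 (best alternative 3); the column player gets 7 (best alternative 5). Neither deviates — NE.
Both B is not a NE: the row player would switch to A (3 > 0).
No other cell survives both best-response checks, so there is 1 pure NE.

1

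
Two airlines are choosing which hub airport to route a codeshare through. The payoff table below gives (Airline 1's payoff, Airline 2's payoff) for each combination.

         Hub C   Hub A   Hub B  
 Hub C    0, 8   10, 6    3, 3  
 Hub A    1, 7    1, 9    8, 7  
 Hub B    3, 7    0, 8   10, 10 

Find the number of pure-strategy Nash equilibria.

Both Hub B: Airline 1 gets 10 (best alternative 8); Airline 2 gets 10 (best alternative 8). Neither deviates — NE.
Both Hub A is not a NE: Airline 1 would switch to Hub C (10 > 1).
No other cell survives both best-response checks, so there is 1 pure NE.

1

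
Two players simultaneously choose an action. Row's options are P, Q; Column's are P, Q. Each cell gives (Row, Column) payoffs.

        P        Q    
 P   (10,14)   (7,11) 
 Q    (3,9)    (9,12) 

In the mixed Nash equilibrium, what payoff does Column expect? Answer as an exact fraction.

Row mixes with probability p on P, chosen so Column is indifferent: 14p + 9(1−p) = 11p + 12(1−p) gives p = 1/2.
Column's expected payoff is 14·1/2 + 9·1/2 = 23/2.

23/2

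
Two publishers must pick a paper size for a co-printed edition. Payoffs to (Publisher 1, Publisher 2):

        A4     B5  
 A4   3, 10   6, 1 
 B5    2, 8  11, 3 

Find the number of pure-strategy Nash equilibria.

1

Both A4: Publisher 1 gets 3 (best alternative 2); Publisher 2 gets 10 (best alternative 1). Neither deviates — NE.
Both B5 is not a NE: Publisher 2 would switch to A4 (8 > 3).
No other cell survives both best-response checks, so there is 1 pure NE.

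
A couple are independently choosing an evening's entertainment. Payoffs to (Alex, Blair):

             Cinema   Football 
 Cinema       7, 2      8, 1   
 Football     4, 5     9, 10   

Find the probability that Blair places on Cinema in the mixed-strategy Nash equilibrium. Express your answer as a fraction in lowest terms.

Blair's mix q on Cinema must make Alex indifferent between Cinema and Football.
Alex's payoff from Cinema: 7q + 8(1−q). From Football: 4q + 9(1−q).
Set equal: 3q = 1(1−q) → q = 1/4.

1/4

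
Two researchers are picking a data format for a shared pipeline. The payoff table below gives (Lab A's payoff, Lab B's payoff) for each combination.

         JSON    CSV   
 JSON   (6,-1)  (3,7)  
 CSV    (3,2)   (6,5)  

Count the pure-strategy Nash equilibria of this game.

1

Both CSV: Lab A gets 6 (best alternative 3); Lab B gets 5 (best alternative 2). Neither deviates — NE.
Both JSON is not a NE: Lab B would switch to CSV (7 > -1).
No other cell survives both best-response checks, so there is 1 pure NE.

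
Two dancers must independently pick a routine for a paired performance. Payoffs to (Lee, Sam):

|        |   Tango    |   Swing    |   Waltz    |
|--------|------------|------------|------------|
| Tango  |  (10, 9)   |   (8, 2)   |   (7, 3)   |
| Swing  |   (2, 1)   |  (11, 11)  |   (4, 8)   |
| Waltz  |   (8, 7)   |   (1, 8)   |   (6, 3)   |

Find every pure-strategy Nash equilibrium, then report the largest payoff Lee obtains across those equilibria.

Both Tango is a pure NE (Lee: 10 ≥ 8; Sam: 9 ≥ 3). Lee gets 10.
Both Swing is a pure NE (Lee: 11 ≥ 8; Sam: 11 ≥ 8). Lee gets 11.
Every other cell has a profitable deviation for at least one player. Highest of {10, 11} is 11.

11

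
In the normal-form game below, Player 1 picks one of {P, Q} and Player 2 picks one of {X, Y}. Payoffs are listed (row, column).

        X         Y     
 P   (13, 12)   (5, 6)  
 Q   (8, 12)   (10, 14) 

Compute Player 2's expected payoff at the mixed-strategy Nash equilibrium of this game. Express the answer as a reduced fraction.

12

Player 1 mixes with probability p on P, chosen so Player 2 is indifferent: 12p + 12(1−p) = 6p + 14(1−p) gives p = 1/4.
Player 2's expected payoff is 12·1/4 + 12·3/4 = 12.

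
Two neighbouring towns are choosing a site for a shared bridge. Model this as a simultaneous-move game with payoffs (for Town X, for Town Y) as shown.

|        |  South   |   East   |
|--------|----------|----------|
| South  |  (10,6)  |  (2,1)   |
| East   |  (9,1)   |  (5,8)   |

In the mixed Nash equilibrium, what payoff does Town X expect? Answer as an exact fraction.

Town Y mixes with probability q on South, chosen so Town X is indifferent: 10q + 2(1−q) = 9q + 5(1−q) gives q = 3/4.
Town X's expected payoff (from either row, since indifferent) is 10·3/4 + 2·1/4 = 8.

8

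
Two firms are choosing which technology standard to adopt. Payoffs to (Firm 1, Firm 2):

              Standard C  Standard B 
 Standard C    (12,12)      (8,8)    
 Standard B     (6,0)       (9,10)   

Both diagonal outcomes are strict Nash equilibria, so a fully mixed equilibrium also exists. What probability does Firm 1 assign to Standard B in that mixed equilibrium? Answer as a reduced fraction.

2/7

Firm 1's mix p on Standard C must make Firm 2 indifferent between Standard C and Standard B.
Firm 2's payoff from Standard C: 12p + 0(1−p). From Standard B: 8p + 10(1−p).
Set equal: 4p = 10(1−p) → p = 10/14 = 5/7.
Probability on Standard B is 1 − 5/7 = 2/7.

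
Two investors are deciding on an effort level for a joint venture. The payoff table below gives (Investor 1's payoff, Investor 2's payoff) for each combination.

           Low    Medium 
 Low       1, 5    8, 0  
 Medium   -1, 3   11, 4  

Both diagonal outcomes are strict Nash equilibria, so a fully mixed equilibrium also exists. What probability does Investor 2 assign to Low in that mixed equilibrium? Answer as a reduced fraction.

3/5

Investor 2's mix q on Low must make Investor 1 indifferent between Low and Medium.
Investor 1's payoff from Low: 1q + 8(1−q). From Medium: (-1)q + 11(1−q).
Set equal: 2q = 3(1−q) → q = 3/5.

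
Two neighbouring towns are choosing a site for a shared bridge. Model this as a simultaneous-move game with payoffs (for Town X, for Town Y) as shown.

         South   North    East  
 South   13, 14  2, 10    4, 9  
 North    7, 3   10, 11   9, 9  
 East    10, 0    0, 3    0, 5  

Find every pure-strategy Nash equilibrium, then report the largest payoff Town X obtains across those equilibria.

Both South is a pure NE (Town X: 13 ≥ 10; Town Y: 14 ≥ 10). Town X gets 13.
Both North is a pure NE (Town X: 10 ≥ 2; Town Y: 11 ≥ 9). Town X gets 10.
Every other cell has a profitable deviation for at least one player. Highest of {13, 10} is 13.

13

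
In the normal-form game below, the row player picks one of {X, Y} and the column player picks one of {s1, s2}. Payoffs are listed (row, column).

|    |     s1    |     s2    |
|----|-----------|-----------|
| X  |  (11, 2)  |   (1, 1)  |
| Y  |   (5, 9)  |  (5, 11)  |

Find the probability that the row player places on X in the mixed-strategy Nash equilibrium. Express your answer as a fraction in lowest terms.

The row player's mix p on X must make the column player indifferent between s1 and s2.
The column player's payoff from s1: 2p + 9(1−p). From s2: 1p + 11(1−p).
Set equal: 1p = 2(1−p) → p = 2/3.

2/3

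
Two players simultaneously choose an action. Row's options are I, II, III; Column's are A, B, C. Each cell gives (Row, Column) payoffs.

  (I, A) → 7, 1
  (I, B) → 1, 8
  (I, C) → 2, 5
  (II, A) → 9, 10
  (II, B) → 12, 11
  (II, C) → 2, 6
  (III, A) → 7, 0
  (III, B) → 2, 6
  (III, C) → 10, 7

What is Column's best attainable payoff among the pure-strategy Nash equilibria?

(II, B) is a pure NE (Row: 12 ≥ 2; Column: 11 ≥ 10). Column gets 11.
(III, C) is a pure NE (Row: 10 ≥ 2; Column: 7 ≥ 6). Column gets 7.
Every other cell has a profitable deviation for at least one player. Highest of {11, 7} is 11.

11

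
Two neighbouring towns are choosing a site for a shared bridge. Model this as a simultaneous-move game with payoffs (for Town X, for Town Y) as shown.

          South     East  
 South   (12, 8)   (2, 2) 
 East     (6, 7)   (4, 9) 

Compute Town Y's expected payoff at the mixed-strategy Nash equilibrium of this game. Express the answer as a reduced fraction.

29/4

Town X mixes with probability p on South, chosen so Town Y is indifferent: 8p + 7(1−p) = 2p + 9(1−p) gives p = 1/4.
Town Y's expected payoff is 8·1/4 + 7·3/4 = 29/4.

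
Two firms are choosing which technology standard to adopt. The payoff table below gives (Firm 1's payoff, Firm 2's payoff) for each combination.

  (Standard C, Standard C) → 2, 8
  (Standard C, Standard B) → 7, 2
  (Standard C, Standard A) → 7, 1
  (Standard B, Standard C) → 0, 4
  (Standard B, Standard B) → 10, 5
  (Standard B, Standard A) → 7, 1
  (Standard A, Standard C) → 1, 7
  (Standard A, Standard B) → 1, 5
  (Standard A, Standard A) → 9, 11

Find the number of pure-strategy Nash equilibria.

Both Standard C: Firm 1 gets 2 (best alternative 1); Firm 2 gets 8 (best alternative 2). Neither deviates — NE.
Both Standard B: Firm 1 gets 10 (best alternative 7); Firm 2 gets 5 (best alternative 4). Neither deviates — NE.
Both Standard A: Firm 1 gets 9 (best alternative 7); Firm 2 gets 11 (best alternative 7). Neither deviates — NE.
(Standard A, Standard C) is not a NE: Firm 1 would switch to Standard C (2 > 1).
No other cell survives both best-response checks, so there are 3 pure NE.

3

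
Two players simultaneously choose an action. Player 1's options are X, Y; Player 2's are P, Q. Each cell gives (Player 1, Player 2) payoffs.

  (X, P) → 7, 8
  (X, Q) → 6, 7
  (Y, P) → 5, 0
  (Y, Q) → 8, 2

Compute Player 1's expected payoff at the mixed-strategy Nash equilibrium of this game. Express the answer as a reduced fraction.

Player 2 mixes with probability q on P, chosen so Player 1 is indifferent: 7q + 6(1−q) = 5q + 8(1−q) gives q = 1/2.
Player 1's expected payoff (from either row, since indifferent) is 7·1/2 + 6·1/2 = 13/2.

13/2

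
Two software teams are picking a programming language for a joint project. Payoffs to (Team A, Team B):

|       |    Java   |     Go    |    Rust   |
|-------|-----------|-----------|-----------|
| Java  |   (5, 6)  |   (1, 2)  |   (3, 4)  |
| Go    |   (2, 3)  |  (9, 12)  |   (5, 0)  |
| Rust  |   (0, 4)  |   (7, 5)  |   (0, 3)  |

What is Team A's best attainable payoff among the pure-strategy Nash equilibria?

9

Both Java is a pure NE (Team A: 5 ≥ 2; Team B: 6 ≥ 4). Team A gets 5.
Both Go is a pure NE (Team A: 9 ≥ 7; Team B: 12 ≥ 3). Team A gets 9.
Every other cell has a profitable deviation for at least one player. Highest of {5, 9} is 9.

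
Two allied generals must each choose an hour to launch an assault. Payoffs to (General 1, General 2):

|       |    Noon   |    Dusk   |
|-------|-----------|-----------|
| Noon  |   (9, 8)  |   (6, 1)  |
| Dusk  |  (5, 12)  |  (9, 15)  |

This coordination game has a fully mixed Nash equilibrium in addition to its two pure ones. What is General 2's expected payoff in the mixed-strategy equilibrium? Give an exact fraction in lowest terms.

54/5

General 1 mixes with probability p on Noon, chosen so General 2 is indifferent: 8p + 12(1−p) = 1p + 15(1−p) gives p = 3/10.
General 2's expected payoff is 8·3/10 + 12·7/10 = 54/5.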